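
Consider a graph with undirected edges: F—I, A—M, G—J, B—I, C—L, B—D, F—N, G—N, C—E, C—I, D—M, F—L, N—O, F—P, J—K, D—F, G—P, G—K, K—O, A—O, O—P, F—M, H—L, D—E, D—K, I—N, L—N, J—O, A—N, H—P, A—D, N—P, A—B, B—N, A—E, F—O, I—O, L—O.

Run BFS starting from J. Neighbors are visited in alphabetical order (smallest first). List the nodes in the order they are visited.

J G K O N P D A F I L B H E M C

Visit J; enqueue G, K, O → queue [G, K, O]
Visit G; enqueue N, P → queue [K, O, N, P]
Visit K; enqueue D → queue [O, N, P, D]
Visit O; enqueue A, F, I, L → queue [N, P, D, A, F, I, L]
Visit N; enqueue B → queue [P, D, A, F, I, L, B]
Visit P; enqueue H → queue [D, A, F, I, L, B, H]
Visit D; enqueue E, M → queue [A, F, I, L, B, H, E, M]
Visit A → queue [F, I, L, B, H, E, M]
Visit F → queue [I, L, B, H, E, M]
Visit I; enqueue C → queue [L, B, H, E, M, C]
Visit L → queue [B, H, E, M, C]
Visit B → queue [H, E, M, C]
Visit H → queue [E, M, C]
Visit E → queue [M, C]
Visit M → queue [C]
Visit C → queue []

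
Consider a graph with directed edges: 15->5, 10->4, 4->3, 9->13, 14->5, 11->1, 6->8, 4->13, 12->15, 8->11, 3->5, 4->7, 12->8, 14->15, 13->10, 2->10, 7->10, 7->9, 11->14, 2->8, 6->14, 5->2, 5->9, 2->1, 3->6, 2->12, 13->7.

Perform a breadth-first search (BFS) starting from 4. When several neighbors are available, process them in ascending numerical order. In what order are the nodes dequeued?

4 → 3 → 7 → 13 → 5 → 6 → 9 → 10 → 2 → 8 → 14 → 1 → 12 → 11 → 15

Visit 4; enqueue 3, 7, 13 → queue [3, 7, 13]
Visit 3; enqueue 5, 6 → queue [7, 13, 5, 6]
Visit 7; enqueue 9, 10 → queue [13, 5, 6, 9, 10]
Visit 13 → queue [5, 6, 9, 10]
Visit 5; enqueue 2 → queue [6, 9, 10, 2]
Visit 6; enqueue 8, 14 → queue [9, 10, 2, 8, 14]
Visit 9 → queue [10, 2, 8, 14]
Visit 10 → queue [2, 8, 14]
Visit 2; enqueue 1, 12 → queue [8, 14, 1, 12]
Visit 8; enqueue 11 → queue [14, 1, 12, 11]
Visit 14; enqueue 15 → queue [1, 12, 11, 15]
Visit 1 → queue [12, 11, 15]
Visit 12 → queue [11, 15]
Visit 11 → queue [15]
Visit 15 → queue []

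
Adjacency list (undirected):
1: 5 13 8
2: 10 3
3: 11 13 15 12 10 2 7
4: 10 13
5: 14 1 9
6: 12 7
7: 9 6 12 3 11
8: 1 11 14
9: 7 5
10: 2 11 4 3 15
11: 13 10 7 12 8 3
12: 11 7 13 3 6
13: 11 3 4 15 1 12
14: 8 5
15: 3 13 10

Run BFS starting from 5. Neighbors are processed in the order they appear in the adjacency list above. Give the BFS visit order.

5 → 14 → 1 → 9 → 8 → 13 → 7 → 11 → 3 → 4 → 15 → 12 → 6 → 10 → 2

Visit 5; enqueue 14, 1, 9 → queue [14, 1, 9]
Visit 14; enqueue 8 → queue [1, 9, 8]
Visit 1; enqueue 13 → queue [9, 8, 13]
Visit 9; enqueue 7 → queue [8, 13, 7]
Visit 8; enqueue 11 → queue [13, 7, 11]
Visit 13; enqueue 3, 4, 15, 12 → queue [7, 11, 3, 4, 15, 12]
Visit 7; enqueue 6 → queue [11, 3, 4, 15, 12, 6]
Visit 11; enqueue 10 → queue [3, 4, 15, 12, 6, 10]
Visit 3; enqueue 2 → queue [4, 15, 12, 6, 10, 2]
Visit 4 → queue [15, 12, 6, 10, 2]
Visit 15 → queue [12, 6, 10, 2]
Visit 12 → queue [6, 10, 2]
Visit 6 → queue [10, 2]
Visit 10 → queue [2]
Visit 2 → queue []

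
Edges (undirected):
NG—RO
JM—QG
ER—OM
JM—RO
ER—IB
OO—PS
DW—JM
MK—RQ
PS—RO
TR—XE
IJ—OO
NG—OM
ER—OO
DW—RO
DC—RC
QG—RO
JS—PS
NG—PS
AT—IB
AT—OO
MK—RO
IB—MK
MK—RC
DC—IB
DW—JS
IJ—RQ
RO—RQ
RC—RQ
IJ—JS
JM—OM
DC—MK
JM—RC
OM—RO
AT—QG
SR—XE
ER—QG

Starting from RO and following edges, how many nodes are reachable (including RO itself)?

BFS from RO visits: RO, DW, JM, MK, NG, OM, PS, QG, RQ, JS, RC, DC, IB, ER, OO, AT, IJ
Reachable nodes: 17 of 20 total.

17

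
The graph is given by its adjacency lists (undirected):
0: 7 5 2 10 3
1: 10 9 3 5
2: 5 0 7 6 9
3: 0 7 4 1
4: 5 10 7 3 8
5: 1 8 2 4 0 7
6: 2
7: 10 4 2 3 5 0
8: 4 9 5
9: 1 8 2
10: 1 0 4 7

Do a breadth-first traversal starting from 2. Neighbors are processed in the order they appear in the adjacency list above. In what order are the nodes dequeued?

Visit 2; enqueue 5, 0, 7, 6, 9 → queue [5, 0, 7, 6, 9]
Visit 5; enqueue 1, 8, 4 → queue [0, 7, 6, 9, 1, 8, 4]
Visit 0; enqueue 10, 3 → queue [7, 6, 9, 1, 8, 4, 10, 3]
Visit 7 → queue [6, 9, 1, 8, 4, 10, 3]
Visit 6 → queue [9, 1, 8, 4, 10, 3]
Visit 9 → queue [1, 8, 4, 10, 3]
Visit 1 → queue [8, 4, 10, 3]
Visit 8 → queue [4, 10, 3]
Visit 4 → queue [10, 3]
Visit 10 → queue [3]
Visit 3 → queue []

2 5 0 7 6 9 1 8 4 10 3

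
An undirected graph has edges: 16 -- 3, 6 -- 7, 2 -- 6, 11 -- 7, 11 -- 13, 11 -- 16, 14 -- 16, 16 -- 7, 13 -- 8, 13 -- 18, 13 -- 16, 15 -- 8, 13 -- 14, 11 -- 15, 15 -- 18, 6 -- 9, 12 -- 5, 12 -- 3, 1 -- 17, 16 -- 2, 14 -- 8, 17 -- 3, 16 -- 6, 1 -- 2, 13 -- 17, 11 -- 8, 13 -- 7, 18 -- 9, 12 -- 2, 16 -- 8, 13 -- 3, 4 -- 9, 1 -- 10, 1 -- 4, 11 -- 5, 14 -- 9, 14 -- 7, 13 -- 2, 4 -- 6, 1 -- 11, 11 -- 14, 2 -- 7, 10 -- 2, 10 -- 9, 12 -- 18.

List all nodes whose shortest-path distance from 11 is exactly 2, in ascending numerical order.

2, 3, 4, 6, 9, 10, 12, 17, 18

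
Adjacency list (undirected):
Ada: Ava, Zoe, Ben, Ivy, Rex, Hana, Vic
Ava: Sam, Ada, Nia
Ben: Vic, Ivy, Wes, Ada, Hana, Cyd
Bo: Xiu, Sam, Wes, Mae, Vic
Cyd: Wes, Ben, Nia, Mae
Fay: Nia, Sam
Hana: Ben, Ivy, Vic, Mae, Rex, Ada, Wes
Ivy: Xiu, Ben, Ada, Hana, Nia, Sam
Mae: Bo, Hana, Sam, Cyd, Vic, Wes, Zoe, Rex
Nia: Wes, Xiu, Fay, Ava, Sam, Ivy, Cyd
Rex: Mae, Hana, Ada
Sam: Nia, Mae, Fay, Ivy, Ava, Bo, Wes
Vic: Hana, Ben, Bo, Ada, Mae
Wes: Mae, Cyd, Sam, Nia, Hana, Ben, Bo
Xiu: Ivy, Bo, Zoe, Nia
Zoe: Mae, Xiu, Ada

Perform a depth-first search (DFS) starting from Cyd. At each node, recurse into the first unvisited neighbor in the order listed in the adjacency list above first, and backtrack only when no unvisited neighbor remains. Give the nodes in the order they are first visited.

Visit Cyd
Cyd → Wes
Wes → Mae
Mae → Bo
Bo → Xiu
Xiu → Ivy
Ivy → Ben
Ben → Vic
Vic → Hana
Hana → Rex
Rex → Ada
Ada → Ava
Ava → Sam
Sam → Nia
Nia → Fay
Ada → Zoe

Cyd, Wes, Mae, Bo, Xiu, Ivy, Ben, Vic, Hana, Rex, Ada, Ava, Sam, Nia, Fay, Zoe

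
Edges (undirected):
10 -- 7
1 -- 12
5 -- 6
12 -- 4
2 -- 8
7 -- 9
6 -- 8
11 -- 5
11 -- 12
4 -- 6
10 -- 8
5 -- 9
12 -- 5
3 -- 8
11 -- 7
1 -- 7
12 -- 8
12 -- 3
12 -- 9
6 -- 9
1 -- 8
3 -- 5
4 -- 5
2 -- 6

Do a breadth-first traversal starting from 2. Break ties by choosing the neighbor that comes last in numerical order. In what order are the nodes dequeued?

2, 8, 6, 12, 10, 3, 1, 9, 5, 4, 11, 7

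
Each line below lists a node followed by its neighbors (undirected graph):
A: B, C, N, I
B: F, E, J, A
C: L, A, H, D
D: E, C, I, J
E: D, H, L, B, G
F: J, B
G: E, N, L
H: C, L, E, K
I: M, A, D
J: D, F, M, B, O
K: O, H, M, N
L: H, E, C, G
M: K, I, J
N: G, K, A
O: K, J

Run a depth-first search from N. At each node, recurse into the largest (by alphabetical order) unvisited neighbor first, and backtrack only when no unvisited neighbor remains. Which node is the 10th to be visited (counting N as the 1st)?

Visit N
N → K
K → O
O → J
J → M
M → I
I → D
D → E
E → L
L → H
H → C
C → A
A → B
B → F
L → G

Visit order: N, K, O, J, M, I, D, E, L, H, C, A, B, F, G

H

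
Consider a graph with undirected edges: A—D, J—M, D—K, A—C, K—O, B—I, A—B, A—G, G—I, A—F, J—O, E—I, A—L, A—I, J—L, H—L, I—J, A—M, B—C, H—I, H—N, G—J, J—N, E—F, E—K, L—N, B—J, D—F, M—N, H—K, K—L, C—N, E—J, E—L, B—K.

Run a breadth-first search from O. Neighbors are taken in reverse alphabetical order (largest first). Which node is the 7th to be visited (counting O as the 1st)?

Visit O; enqueue K, J → queue [K, J]
Visit K; enqueue L, H, E, D, B → queue [J, L, H, E, D, B]
Visit J; enqueue N, M, I, G → queue [L, H, E, D, B, N, M, I, G]
Visit L; enqueue A → queue [H, E, D, B, N, M, I, G, A]
Visit H → queue [E, D, B, N, M, I, G, A]
Visit E; enqueue F → queue [D, B, N, M, I, G, A, F]
Visit D → queue [B, N, M, I, G, A, F]
Visit B; enqueue C → queue [N, M, I, G, A, F, C]
Visit N → queue [M, I, G, A, F, C]
Visit M → queue [I, G, A, F, C]
Visit I → queue [G, A, F, C]
Visit G → queue [A, F, C]
Visit A → queue [F, C]
Visit F → queue [C]
Visit C → queue []

Visit order: O, K, J, L, H, E, D, B, N, M, I, G, A, F, C

D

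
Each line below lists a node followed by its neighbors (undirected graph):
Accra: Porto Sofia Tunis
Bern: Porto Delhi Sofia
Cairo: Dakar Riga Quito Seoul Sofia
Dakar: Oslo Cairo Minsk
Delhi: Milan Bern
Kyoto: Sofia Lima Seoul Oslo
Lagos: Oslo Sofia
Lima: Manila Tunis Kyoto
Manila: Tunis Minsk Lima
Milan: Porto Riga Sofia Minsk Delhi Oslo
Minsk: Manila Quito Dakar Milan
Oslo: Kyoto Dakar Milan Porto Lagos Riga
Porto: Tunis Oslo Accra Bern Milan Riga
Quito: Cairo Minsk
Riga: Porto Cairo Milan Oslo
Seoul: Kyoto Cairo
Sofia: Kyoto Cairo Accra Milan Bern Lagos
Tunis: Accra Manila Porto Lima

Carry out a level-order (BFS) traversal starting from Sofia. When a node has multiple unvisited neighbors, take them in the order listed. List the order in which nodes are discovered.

Sofia Kyoto Cairo Accra Milan Bern Lagos Lima Seoul Oslo Dakar Riga Quito Porto Tunis Minsk Delhi Manila

Visit Sofia; enqueue Kyoto, Cairo, Accra, Milan, Bern, Lagos → queue [Kyoto, Cairo, Accra, Milan, Bern, Lagos]
Visit Kyoto; enqueue Lima, Seoul, Oslo → queue [Cairo, Accra, Milan, Bern, Lagos, Lima, Seoul, Oslo]
Visit Cairo; enqueue Dakar, Riga, Quito → queue [Accra, Milan, Bern, Lagos, Lima, Seoul, Oslo, Dakar, Riga, Quito]
Visit Accra; enqueue Porto, Tunis → queue [Milan, Bern, Lagos, Lima, Seoul, Oslo, Dakar, Riga, Quito, Porto, Tunis]
Visit Milan; enqueue Minsk, Delhi → queue [Bern, Lagos, Lima, Seoul, Oslo, Dakar, Riga, Quito, Porto, Tunis, Minsk, Delhi]
Visit Bern → queue [Lagos, Lima, Seoul, Oslo, Dakar, Riga, Quito, Porto, Tunis, Minsk, Delhi]
Visit Lagos → queue [Lima, Seoul, Oslo, Dakar, Riga, Quito, Porto, Tunis, Minsk, Delhi]
Visit Lima; enqueue Manila → queue [Seoul, Oslo, Dakar, Riga, Quito, Porto, Tunis, Minsk, Delhi, Manila]
Visit Seoul → queue [Oslo, Dakar, Riga, Quito, Porto, Tunis, Minsk, Delhi, Manila]
Visit Oslo → queue [Dakar, Riga, Quito, Porto, Tunis, Minsk, Delhi, Manila]
Visit Dakar → queue [Riga, Quito, Porto, Tunis, Minsk, Delhi, Manila]
Visit Riga → queue [Quito, Porto, Tunis, Minsk, Delhi, Manila]
Visit Quito → queue [Porto, Tunis, Minsk, Delhi, Manila]
Visit Porto → queue [Tunis, Minsk, Delhi, Manila]
Visit Tunis → queue [Minsk, Delhi, Manila]
Visit Minsk → queue [Delhi, Manila]
Visit Delhi → queue [Manila]
Visit Manila → queue []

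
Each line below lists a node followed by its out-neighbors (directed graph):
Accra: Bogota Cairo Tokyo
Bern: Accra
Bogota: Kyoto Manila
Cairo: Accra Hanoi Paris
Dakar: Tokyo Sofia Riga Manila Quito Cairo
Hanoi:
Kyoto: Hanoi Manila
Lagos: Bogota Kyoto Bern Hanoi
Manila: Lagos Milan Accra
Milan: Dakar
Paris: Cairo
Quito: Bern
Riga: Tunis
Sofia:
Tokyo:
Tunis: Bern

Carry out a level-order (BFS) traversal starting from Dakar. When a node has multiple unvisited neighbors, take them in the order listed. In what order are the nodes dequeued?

Visit Dakar; enqueue Tokyo, Sofia, Riga, Manila, Quito, Cairo → queue [Tokyo, Sofia, Riga, Manila, Quito, Cairo]
Visit Tokyo → queue [Sofia, Riga, Manila, Quito, Cairo]
Visit Sofia → queue [Riga, Manila, Quito, Cairo]
Visit Riga; enqueue Tunis → queue [Manila, Quito, Cairo, Tunis]
Visit Manila; enqueue Lagos, Milan, Accra → queue [Quito, Cairo, Tunis, Lagos, Milan, Accra]
Visit Quito; enqueue Bern → queue [Cairo, Tunis, Lagos, Milan, Accra, Bern]
Visit Cairo; enqueue Hanoi, Paris → queue [Tunis, Lagos, Milan, Accra, Bern, Hanoi, Paris]
Visit Tunis → queue [Lagos, Milan, Accra, Bern, Hanoi, Paris]
Visit Lagos; enqueue Bogota, Kyoto → queue [Milan, Accra, Bern, Hanoi, Paris, Bogota, Kyoto]
Visit Milan → queue [Accra, Bern, Hanoi, Paris, Bogota, Kyoto]
Visit Accra → queue [Bern, Hanoi, Paris, Bogota, Kyoto]
Visit Bern → queue [Hanoi, Paris, Bogota, Kyoto]
Visit Hanoi → queue [Paris, Bogota, Kyoto]
Visit Paris → queue [Bogota, Kyoto]
Visit Bogota → queue [Kyoto]
Visit Kyoto → queue []

Dakar -> Tokyo -> Sofia -> Riga -> Manila -> Quito -> Cairo -> Tunis -> Lagos -> Milan -> Accra -> Bern -> Hanoi -> Paris -> Bogota -> Kyoto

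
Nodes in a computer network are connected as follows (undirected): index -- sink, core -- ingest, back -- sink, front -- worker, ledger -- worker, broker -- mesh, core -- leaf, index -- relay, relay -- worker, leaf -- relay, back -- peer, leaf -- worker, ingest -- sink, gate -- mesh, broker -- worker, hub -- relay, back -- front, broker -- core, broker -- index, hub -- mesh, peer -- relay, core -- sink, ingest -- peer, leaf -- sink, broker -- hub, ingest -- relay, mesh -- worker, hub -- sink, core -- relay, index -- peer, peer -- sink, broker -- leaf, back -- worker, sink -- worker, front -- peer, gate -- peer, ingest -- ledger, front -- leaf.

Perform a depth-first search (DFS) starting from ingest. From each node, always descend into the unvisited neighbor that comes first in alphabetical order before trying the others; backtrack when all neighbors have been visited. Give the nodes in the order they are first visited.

Visit ingest
ingest → core
core → broker
broker → hub
hub → mesh
mesh → gate
gate → peer
peer → back
back → front
front → leaf
leaf → relay
relay → index
index → sink
sink → worker
worker → ledger

ingest → core → broker → hub → mesh → gate → peer → back → front → leaf → relay → index → sink → worker → ledger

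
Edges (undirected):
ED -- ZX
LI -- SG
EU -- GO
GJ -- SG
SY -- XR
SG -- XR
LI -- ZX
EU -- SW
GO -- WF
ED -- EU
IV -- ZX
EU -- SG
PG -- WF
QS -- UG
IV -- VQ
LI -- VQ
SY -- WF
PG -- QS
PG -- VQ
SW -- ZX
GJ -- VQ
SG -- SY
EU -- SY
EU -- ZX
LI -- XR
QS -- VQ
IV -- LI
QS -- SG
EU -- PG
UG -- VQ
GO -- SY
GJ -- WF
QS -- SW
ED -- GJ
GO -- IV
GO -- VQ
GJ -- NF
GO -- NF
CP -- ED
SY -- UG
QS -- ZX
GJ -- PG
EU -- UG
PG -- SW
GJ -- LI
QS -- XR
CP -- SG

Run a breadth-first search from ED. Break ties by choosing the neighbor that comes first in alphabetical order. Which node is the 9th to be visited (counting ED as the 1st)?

Visit ED; enqueue CP, EU, GJ, ZX → queue [CP, EU, GJ, ZX]
Visit CP; enqueue SG → queue [EU, GJ, ZX, SG]
Visit EU; enqueue GO, PG, SW, SY, UG → queue [GJ, ZX, SG, GO, PG, SW, SY, UG]
Visit GJ; enqueue LI, NF, VQ, WF → queue [ZX, SG, GO, PG, SW, SY, UG, LI, NF, VQ, WF]
Visit ZX; enqueue IV, QS → queue [SG, GO, PG, SW, SY, UG, LI, NF, VQ, WF, IV, QS]
Visit SG; enqueue XR → queue [GO, PG, SW, SY, UG, LI, NF, VQ, WF, IV, QS, XR]
Visit GO → queue [PG, SW, SY, UG, LI, NF, VQ, WF, IV, QS, XR]
Visit PG → queue [SW, SY, UG, LI, NF, VQ, WF, IV, QS, XR]
Visit SW → queue [SY, UG, LI, NF, VQ, WF, IV, QS, XR]
Visit SY → queue [UG, LI, NF, VQ, WF, IV, QS, XR]
Visit UG → queue [LI, NF, VQ, WF, IV, QS, XR]
Visit LI → queue [NF, VQ, WF, IV, QS, XR]
Visit NF → queue [VQ, WF, IV, QS, XR]
Visit VQ → queue [WF, IV, QS, XR]
Visit WF → queue [IV, QS, XR]
Visit IV → queue [QS, XR]
Visit QS → queue [XR]
Visit XR → queue []

Visit order: ED, CP, EU, GJ, ZX, SG, GO, PG, SW, SY, UG, LI, NF, VQ, WF, IV, QS, XR

SW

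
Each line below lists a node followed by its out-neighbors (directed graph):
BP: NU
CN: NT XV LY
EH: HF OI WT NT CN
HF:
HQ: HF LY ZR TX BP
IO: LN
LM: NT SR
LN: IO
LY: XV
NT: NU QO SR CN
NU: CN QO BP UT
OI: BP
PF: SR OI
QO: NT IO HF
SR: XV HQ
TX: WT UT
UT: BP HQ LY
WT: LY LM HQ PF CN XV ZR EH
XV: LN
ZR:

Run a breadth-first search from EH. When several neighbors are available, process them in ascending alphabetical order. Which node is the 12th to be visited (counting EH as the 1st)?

BP

Visit EH; enqueue CN, HF, NT, OI, WT → queue [CN, HF, NT, OI, WT]
Visit CN; enqueue LY, XV → queue [HF, NT, OI, WT, LY, XV]
Visit HF → queue [NT, OI, WT, LY, XV]
Visit NT; enqueue NU, QO, SR → queue [OI, WT, LY, XV, NU, QO, SR]
Visit OI; enqueue BP → queue [WT, LY, XV, NU, QO, SR, BP]
Visit WT; enqueue HQ, LM, PF, ZR → queue [LY, XV, NU, QO, SR, BP, HQ, LM, PF, ZR]
Visit LY → queue [XV, NU, QO, SR, BP, HQ, LM, PF, ZR]
Visit XV; enqueue LN → queue [NU, QO, SR, BP, HQ, LM, PF, ZR, LN]
Visit NU; enqueue UT → queue [QO, SR, BP, HQ, LM, PF, ZR, LN, UT]
Visit QO; enqueue IO → queue [SR, BP, HQ, LM, PF, ZR, LN, UT, IO]
Visit SR → queue [BP, HQ, LM, PF, ZR, LN, UT, IO]
Visit BP → queue [HQ, LM, PF, ZR, LN, UT, IO]
Visit HQ; enqueue TX → queue [LM, PF, ZR, LN, UT, IO, TX]
Visit LM → queue [PF, ZR, LN, UT, IO, TX]
Visit PF → queue [ZR, LN, UT, IO, TX]
Visit ZR → queue [LN, UT, IO, TX]
Visit LN → queue [UT, IO, TX]
Visit UT → queue [IO, TX]
Visit IO → queue [TX]
Visit TX → queue []

Visit order: EH, CN, HF, NT, OI, WT, LY, XV, NU, QO, SR, BP, HQ, LM, PF, ZR, LN, UT, IO, TX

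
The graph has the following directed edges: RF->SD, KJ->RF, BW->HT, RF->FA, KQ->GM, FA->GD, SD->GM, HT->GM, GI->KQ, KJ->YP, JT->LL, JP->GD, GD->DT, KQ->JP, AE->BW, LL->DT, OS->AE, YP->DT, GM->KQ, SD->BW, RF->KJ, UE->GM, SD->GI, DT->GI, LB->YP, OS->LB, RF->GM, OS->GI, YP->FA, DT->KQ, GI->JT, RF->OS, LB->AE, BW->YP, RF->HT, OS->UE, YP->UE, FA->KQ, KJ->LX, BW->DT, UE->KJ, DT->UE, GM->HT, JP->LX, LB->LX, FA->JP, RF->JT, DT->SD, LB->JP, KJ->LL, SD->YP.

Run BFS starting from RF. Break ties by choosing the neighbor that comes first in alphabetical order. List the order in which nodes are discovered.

Visit RF; enqueue FA, GM, HT, JT, KJ, OS, SD → queue [FA, GM, HT, JT, KJ, OS, SD]
Visit FA; enqueue GD, JP, KQ → queue [GM, HT, JT, KJ, OS, SD, GD, JP, KQ]
Visit GM → queue [HT, JT, KJ, OS, SD, GD, JP, KQ]
Visit HT → queue [JT, KJ, OS, SD, GD, JP, KQ]
Visit JT; enqueue LL → queue [KJ, OS, SD, GD, JP, KQ, LL]
Visit KJ; enqueue LX, YP → queue [OS, SD, GD, JP, KQ, LL, LX, YP]
Visit OS; enqueue AE, GI, LB, UE → queue [SD, GD, JP, KQ, LL, LX, YP, AE, GI, LB, UE]
Visit SD; enqueue BW → queue [GD, JP, KQ, LL, LX, YP, AE, GI, LB, UE, BW]
Visit GD; enqueue DT → queue [JP, KQ, LL, LX, YP, AE, GI, LB, UE, BW, DT]
Visit JP → queue [KQ, LL, LX, YP, AE, GI, LB, UE, BW, DT]
Visit KQ → queue [LL, LX, YP, AE, GI, LB, UE, BW, DT]
Visit LL → queue [LX, YP, AE, GI, LB, UE, BW, DT]
Visit LX → queue [YP, AE, GI, LB, UE, BW, DT]
Visit YP → queue [AE, GI, LB, UE, BW, DT]
Visit AE → queue [GI, LB, UE, BW, DT]
Visit GI → queue [LB, UE, BW, DT]
Visit LB → queue [UE, BW, DT]
Visit UE → queue [BW, DT]
Visit BW → queue [DT]
Visit DT → queue []

RF FA GM HT JT KJ OS SD GD JP KQ LL LX YP AE GI LB UE BW DT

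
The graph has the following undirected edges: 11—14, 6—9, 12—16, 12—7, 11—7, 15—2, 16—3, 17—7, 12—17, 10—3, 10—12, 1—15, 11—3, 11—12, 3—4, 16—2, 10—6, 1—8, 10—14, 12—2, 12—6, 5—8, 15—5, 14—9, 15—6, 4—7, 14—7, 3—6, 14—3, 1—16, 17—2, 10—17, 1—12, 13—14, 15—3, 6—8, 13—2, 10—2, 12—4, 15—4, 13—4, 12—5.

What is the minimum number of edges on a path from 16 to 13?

2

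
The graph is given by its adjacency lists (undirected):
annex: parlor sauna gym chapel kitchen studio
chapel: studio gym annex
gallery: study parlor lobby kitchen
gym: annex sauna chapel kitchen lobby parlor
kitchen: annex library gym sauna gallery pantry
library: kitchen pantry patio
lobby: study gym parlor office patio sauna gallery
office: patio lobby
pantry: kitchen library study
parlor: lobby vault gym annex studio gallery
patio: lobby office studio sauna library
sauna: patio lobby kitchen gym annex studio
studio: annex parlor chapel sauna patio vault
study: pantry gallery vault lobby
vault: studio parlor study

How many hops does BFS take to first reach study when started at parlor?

2

Level 0: parlor
Level 1: annex, gallery, gym, lobby, studio, vault
Level 2: chapel, kitchen, office, patio, sauna, study
Level 3: library, pantry
study first appears at level 2.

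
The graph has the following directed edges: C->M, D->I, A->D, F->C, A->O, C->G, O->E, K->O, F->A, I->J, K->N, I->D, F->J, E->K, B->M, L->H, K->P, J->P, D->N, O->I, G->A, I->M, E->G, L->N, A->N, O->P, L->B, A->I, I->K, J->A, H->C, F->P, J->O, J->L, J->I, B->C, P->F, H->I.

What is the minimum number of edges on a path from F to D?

Level 0: F
Level 1: A, C, J, P
Level 2: D, G, I, L, M, N, O
Level 3: B, E, H, K
D first appears at level 2.

2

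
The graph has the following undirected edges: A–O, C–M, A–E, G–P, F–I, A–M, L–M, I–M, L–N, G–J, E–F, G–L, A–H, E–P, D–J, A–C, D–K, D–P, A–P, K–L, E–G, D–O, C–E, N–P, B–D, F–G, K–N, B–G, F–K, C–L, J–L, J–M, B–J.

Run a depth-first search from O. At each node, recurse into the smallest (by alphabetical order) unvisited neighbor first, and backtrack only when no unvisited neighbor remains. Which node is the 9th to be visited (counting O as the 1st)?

J

Visit O
O → A
A → C
C → E
E → F
F → G
G → B
B → D
D → J
J → L
L → K
K → N
N → P
L → M
M → I
A → H

Visit order: O, A, C, E, F, G, B, D, J, L, K, N, P, M, I, H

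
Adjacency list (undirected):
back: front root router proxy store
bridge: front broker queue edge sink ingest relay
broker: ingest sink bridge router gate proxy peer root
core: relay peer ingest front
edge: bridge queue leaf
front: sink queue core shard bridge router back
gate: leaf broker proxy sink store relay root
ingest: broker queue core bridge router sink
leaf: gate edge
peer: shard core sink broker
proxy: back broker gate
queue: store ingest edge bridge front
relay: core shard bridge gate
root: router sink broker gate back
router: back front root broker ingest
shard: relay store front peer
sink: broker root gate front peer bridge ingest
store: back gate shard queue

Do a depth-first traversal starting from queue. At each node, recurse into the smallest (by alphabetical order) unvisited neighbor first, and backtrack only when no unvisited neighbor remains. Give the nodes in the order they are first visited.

Visit queue
queue → bridge
bridge → broker
broker → gate
gate → leaf
leaf → edge
gate → proxy
proxy → back
back → front
front → core
core → ingest
ingest → router
router → root
root → sink
sink → peer
peer → shard
shard → relay
shard → store

queue -> bridge -> broker -> gate -> leaf -> edge -> proxy -> back -> front -> core -> ingest -> router -> root -> sink -> peer -> shard -> relay -> store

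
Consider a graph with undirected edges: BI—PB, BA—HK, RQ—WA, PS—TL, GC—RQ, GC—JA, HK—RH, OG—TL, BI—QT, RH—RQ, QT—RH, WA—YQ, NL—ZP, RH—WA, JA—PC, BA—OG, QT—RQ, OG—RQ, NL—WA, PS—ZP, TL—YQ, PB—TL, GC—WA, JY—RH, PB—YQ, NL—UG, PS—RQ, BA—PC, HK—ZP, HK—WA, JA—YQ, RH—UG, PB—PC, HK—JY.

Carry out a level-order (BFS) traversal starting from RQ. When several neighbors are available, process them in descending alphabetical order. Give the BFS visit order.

RQ, WA, RH, QT, PS, OG, GC, YQ, NL, HK, UG, JY, BI, ZP, TL, BA, JA, PB, PC

Visit RQ; enqueue WA, RH, QT, PS, OG, GC → queue [WA, RH, QT, PS, OG, GC]
Visit WA; enqueue YQ, NL, HK → queue [RH, QT, PS, OG, GC, YQ, NL, HK]
Visit RH; enqueue UG, JY → queue [QT, PS, OG, GC, YQ, NL, HK, UG, JY]
Visit QT; enqueue BI → queue [PS, OG, GC, YQ, NL, HK, UG, JY, BI]
Visit PS; enqueue ZP, TL → queue [OG, GC, YQ, NL, HK, UG, JY, BI, ZP, TL]
Visit OG; enqueue BA → queue [GC, YQ, NL, HK, UG, JY, BI, ZP, TL, BA]
Visit GC; enqueue JA → queue [YQ, NL, HK, UG, JY, BI, ZP, TL, BA, JA]
Visit YQ; enqueue PB → queue [NL, HK, UG, JY, BI, ZP, TL, BA, JA, PB]
Visit NL → queue [HK, UG, JY, BI, ZP, TL, BA, JA, PB]
Visit HK → queue [UG, JY, BI, ZP, TL, BA, JA, PB]
Visit UG → queue [JY, BI, ZP, TL, BA, JA, PB]
Visit JY → queue [BI, ZP, TL, BA, JA, PB]
Visit BI → queue [ZP, TL, BA, JA, PB]
Visit ZP → queue [TL, BA, JA, PB]
Visit TL → queue [BA, JA, PB]
Visit BA; enqueue PC → queue [JA, PB, PC]
Visit JA → queue [PB, PC]
Visit PB → queue [PC]
Visit PC → queue []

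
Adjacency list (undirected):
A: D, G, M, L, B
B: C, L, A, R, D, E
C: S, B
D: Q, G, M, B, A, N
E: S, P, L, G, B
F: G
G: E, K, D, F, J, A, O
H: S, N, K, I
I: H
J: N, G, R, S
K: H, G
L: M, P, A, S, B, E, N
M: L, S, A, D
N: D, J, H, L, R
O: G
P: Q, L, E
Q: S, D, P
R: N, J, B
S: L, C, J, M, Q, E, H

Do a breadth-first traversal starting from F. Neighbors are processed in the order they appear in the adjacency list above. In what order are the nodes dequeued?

Visit F; enqueue G → queue [G]
Visit G; enqueue E, K, D, J, A, O → queue [E, K, D, J, A, O]
Visit E; enqueue S, P, L, B → queue [K, D, J, A, O, S, P, L, B]
Visit K; enqueue H → queue [D, J, A, O, S, P, L, B, H]
Visit D; enqueue Q, M, N → queue [J, A, O, S, P, L, B, H, Q, M, N]
Visit J; enqueue R → queue [A, O, S, P, L, B, H, Q, M, N, R]
Visit A → queue [O, S, P, L, B, H, Q, M, N, R]
Visit O → queue [S, P, L, B, H, Q, M, N, R]
Visit S; enqueue C → queue [P, L, B, H, Q, M, N, R, C]
Visit P → queue [L, B, H, Q, M, N, R, C]
Visit L → queue [B, H, Q, M, N, R, C]
Visit B → queue [H, Q, M, N, R, C]
Visit H; enqueue I → queue [Q, M, N, R, C, I]
Visit Q → queue [M, N, R, C, I]
Visit M → queue [N, R, C, I]
Visit N → queue [R, C, I]
Visit R → queue [C, I]
Visit C → queue [I]
Visit I → queue []

F → G → E → K → D → J → A → O → S → P → L → B → H → Q → M → N → R → C → I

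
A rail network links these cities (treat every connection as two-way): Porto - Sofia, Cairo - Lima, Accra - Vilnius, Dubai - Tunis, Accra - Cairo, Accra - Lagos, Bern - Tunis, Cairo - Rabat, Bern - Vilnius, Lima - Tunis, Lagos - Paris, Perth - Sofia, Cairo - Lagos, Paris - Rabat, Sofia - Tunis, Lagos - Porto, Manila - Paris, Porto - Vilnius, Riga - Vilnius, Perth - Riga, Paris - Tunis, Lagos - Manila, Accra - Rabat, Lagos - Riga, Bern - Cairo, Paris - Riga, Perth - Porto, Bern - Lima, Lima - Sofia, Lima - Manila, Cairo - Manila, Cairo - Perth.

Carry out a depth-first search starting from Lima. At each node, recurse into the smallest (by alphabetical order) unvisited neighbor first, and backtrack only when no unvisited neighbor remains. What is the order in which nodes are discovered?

Visit Lima
Lima → Bern
Bern → Cairo
Cairo → Accra
Accra → Lagos
Lagos → Manila
Manila → Paris
Paris → Rabat
Paris → Riga
Riga → Perth
Perth → Porto
Porto → Sofia
Sofia → Tunis
Tunis → Dubai
Porto → Vilnius

Lima, Bern, Cairo, Accra, Lagos, Manila, Paris, Rabat, Riga, Perth, Porto, Sofia, Tunis, Dubai, Vilnius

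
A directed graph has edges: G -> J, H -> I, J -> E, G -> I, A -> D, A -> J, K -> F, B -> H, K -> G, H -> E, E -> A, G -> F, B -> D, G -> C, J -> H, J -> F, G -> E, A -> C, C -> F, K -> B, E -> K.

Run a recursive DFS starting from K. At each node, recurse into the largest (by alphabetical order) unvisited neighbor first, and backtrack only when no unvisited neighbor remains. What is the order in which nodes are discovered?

K -> G -> J -> H -> I -> E -> A -> D -> C -> F -> B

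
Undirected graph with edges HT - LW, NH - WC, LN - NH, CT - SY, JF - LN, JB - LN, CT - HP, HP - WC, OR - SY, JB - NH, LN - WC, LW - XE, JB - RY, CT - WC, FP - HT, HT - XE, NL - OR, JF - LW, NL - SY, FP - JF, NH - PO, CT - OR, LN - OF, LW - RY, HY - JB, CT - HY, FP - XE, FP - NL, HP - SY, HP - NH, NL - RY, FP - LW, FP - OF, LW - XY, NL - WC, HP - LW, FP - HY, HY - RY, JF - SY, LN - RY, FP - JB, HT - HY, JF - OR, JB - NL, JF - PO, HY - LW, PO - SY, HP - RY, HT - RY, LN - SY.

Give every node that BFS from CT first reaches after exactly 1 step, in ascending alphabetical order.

HP, HY, OR, SY, WC

Level 0: CT
Level 1: HP, HY, OR, SY, WC
Level 2: FP, HT, JB, JF, LN, LW, NH, NL, PO, RY
Level 3: OF, XE, XY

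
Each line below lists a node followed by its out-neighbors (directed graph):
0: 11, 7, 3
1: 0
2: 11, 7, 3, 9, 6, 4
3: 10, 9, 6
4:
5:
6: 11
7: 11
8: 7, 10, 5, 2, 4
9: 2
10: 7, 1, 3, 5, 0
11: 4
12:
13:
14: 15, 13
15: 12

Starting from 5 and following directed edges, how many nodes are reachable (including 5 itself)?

BFS from 5 visits: 5
Reachable nodes: 1 of 16 total.

1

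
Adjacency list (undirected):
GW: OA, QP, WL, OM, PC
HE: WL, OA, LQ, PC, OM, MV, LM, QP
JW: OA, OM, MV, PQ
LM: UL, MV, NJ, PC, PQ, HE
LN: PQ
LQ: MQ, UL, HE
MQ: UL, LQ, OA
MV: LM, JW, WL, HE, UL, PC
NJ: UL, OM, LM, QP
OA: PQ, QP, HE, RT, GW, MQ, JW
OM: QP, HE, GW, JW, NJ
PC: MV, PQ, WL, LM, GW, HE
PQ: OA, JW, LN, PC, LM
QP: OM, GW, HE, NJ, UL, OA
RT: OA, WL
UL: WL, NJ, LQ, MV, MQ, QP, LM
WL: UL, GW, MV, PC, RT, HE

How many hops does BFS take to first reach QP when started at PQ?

2

Level 0: PQ
Level 1: JW, LM, LN, OA, PC
Level 2: GW, HE, MQ, MV, NJ, OM, QP, RT, UL, WL
Level 3: LQ
QP first appears at level 2.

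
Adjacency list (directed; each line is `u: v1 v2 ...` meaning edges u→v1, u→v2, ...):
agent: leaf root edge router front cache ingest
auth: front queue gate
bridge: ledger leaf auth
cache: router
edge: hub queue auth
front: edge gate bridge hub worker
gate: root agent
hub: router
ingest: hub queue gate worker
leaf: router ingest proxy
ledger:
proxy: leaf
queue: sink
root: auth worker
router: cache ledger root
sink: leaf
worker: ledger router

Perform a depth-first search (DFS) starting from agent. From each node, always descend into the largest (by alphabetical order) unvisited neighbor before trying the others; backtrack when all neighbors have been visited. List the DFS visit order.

Visit agent
agent → router
router → root
root → worker
worker → ledger
root → auth
auth → queue
queue → sink
sink → leaf
leaf → proxy
leaf → ingest
ingest → hub
ingest → gate
auth → front
front → edge
front → bridge
router → cache

agent → router → root → worker → ledger → auth → queue → sink → leaf → proxy → ingest → hub → gate → front → edge → bridge → cache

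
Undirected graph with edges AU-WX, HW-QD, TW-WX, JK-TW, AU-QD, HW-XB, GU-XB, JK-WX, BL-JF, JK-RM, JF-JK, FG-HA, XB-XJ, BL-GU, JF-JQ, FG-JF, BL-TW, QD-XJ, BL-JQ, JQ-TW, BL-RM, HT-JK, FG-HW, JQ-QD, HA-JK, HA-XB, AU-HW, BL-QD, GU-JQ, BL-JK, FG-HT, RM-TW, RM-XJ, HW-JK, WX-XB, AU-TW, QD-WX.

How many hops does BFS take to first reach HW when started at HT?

Level 0: HT
Level 1: FG, JK
Level 2: BL, HA, HW, JF, RM, TW, WX
Level 3: AU, GU, JQ, QD, XB, XJ
HW first appears at level 2.

2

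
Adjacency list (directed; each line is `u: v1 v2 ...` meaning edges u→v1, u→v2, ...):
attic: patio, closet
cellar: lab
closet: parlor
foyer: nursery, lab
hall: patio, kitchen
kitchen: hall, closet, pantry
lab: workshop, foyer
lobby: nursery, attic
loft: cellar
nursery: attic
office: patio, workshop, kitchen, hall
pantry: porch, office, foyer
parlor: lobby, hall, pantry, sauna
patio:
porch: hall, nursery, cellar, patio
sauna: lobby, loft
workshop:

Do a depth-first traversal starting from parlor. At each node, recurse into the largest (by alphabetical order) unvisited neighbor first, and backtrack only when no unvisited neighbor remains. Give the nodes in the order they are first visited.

Visit parlor
parlor → sauna
sauna → loft
loft → cellar
cellar → lab
lab → workshop
lab → foyer
foyer → nursery
nursery → attic
attic → patio
attic → closet
sauna → lobby
parlor → pantry
pantry → porch
porch → hall
hall → kitchen
pantry → office

parlor → sauna → loft → cellar → lab → workshop → foyer → nursery → attic → patio → closet → lobby → pantry → porch → hall → kitchen → office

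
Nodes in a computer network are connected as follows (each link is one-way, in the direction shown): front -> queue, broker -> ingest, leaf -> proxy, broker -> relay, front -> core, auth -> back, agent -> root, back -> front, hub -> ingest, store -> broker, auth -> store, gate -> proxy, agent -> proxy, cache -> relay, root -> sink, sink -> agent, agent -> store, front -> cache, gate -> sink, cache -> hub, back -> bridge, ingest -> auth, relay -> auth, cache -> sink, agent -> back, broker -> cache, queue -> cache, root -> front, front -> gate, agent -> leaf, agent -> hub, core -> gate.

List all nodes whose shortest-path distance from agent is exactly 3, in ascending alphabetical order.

auth, cache, core, gate, queue, relay

Level 0: agent
Level 1: back, hub, leaf, proxy, root, store
Level 2: bridge, broker, front, ingest, sink
Level 3: auth, cache, core, gate, queue, relay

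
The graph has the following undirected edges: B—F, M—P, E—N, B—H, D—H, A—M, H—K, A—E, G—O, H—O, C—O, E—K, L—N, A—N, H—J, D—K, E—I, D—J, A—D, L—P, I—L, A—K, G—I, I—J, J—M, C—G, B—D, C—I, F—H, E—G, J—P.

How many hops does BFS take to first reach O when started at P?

3

Level 0: P
Level 1: J, L, M
Level 2: A, D, H, I, N
Level 3: B, C, E, F, G, K, O
O first appears at level 3.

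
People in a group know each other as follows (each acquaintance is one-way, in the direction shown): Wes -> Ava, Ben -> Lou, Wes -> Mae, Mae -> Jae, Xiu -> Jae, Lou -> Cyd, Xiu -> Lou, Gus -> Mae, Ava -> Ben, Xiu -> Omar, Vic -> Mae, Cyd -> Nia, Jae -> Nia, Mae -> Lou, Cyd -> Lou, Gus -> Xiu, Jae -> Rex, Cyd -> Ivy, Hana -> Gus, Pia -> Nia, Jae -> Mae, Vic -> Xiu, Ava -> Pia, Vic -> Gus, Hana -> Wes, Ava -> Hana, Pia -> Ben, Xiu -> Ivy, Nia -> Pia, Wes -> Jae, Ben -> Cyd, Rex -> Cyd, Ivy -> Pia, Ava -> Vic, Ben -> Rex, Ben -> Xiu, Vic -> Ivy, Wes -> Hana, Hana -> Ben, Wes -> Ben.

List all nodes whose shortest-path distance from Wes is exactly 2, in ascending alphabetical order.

Cyd, Gus, Lou, Nia, Pia, Rex, Vic, Xiu

Level 0: Wes
Level 1: Ava, Ben, Hana, Jae, Mae
Level 2: Cyd, Gus, Lou, Nia, Pia, Rex, Vic, Xiu
Level 3: Ivy, Omar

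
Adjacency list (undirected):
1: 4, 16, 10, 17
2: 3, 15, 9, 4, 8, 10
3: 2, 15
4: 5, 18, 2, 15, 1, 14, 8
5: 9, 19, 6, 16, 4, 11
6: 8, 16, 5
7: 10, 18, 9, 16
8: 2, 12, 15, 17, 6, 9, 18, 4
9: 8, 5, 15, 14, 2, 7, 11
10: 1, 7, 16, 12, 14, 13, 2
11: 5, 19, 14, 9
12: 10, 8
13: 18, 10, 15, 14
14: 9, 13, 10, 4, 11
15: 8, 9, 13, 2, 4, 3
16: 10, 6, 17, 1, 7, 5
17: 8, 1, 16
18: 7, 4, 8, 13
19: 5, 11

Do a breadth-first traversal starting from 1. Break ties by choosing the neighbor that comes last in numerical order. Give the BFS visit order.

Visit 1; enqueue 17, 16, 10, 4 → queue [17, 16, 10, 4]
Visit 17; enqueue 8 → queue [16, 10, 4, 8]
Visit 16; enqueue 7, 6, 5 → queue [10, 4, 8, 7, 6, 5]
Visit 10; enqueue 14, 13, 12, 2 → queue [4, 8, 7, 6, 5, 14, 13, 12, 2]
Visit 4; enqueue 18, 15 → queue [8, 7, 6, 5, 14, 13, 12, 2, 18, 15]
Visit 8; enqueue 9 → queue [7, 6, 5, 14, 13, 12, 2, 18, 15, 9]
Visit 7 → queue [6, 5, 14, 13, 12, 2, 18, 15, 9]
Visit 6 → queue [5, 14, 13, 12, 2, 18, 15, 9]
Visit 5; enqueue 19, 11 → queue [14, 13, 12, 2, 18, 15, 9, 19, 11]
Visit 14 → queue [13, 12, 2, 18, 15, 9, 19, 11]
Visit 13 → queue [12, 2, 18, 15, 9, 19, 11]
Visit 12 → queue [2, 18, 15, 9, 19, 11]
Visit 2; enqueue 3 → queue [18, 15, 9, 19, 11, 3]
Visit 18 → queue [15, 9, 19, 11, 3]
Visit 15 → queue [9, 19, 11, 3]
Visit 9 → queue [19, 11, 3]
Visit 19 → queue [11, 3]
Visit 11 → queue [3]
Visit 3 → queue []

1, 17, 16, 10, 4, 8, 7, 6, 5, 14, 13, 12, 2, 18, 15, 9, 19, 11, 3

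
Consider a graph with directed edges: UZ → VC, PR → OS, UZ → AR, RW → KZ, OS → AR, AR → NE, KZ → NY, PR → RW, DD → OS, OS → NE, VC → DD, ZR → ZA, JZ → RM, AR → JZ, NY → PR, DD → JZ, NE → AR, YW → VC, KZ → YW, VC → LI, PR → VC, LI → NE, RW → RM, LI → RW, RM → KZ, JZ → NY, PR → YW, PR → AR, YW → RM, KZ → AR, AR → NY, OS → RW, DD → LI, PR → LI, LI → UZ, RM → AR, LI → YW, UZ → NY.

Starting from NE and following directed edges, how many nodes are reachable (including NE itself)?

BFS from NE visits: NE, AR, NY, JZ, PR, RM, YW, VC, RW, OS, LI, KZ, DD, UZ
Reachable nodes: 14 of 16 total.

14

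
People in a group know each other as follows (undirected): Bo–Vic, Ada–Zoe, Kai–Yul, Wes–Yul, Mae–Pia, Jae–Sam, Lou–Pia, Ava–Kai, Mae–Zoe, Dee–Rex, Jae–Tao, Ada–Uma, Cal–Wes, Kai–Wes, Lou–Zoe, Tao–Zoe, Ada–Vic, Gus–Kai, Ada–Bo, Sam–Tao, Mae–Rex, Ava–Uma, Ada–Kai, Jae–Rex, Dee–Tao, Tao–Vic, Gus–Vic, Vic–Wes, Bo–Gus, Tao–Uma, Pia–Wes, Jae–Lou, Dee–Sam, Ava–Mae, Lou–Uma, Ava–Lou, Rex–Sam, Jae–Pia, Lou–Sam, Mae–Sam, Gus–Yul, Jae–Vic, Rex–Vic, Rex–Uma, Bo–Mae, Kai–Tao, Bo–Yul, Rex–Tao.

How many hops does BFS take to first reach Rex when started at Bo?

2

Level 0: Bo
Level 1: Ada, Gus, Mae, Vic, Yul
Level 2: Ava, Jae, Kai, Pia, Rex, Sam, Tao, Uma, Wes, Zoe
Level 3: Cal, Dee, Lou
Rex first appears at level 2.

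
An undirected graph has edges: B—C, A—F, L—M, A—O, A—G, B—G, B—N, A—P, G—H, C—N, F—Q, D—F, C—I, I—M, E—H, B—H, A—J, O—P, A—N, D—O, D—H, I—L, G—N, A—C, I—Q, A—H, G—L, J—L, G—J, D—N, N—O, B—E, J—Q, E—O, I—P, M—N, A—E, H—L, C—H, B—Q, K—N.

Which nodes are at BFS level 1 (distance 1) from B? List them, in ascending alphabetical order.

C, E, G, H, N, Q

Level 0: B
Level 1: C, E, G, H, N, Q
Level 2: A, D, F, I, J, K, L, M, O
Level 3: P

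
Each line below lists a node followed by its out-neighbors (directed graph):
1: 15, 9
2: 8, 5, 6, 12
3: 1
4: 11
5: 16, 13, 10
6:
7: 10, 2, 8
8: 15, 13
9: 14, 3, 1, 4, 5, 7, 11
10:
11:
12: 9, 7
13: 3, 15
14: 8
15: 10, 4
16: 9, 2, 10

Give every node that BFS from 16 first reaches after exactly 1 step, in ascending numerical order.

Level 0: 16
Level 1: 2, 9, 10
Level 2: 1, 3, 4, 5, 6, 7, 8, 11, 12, 14
Level 3: 13, 15

2, 9, 10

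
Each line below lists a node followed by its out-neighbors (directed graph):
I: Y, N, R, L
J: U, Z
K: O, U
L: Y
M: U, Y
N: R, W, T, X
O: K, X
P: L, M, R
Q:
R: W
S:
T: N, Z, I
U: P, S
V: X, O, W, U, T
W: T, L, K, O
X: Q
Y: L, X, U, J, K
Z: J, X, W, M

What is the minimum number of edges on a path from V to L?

2

Level 0: V
Level 1: O, T, U, W, X
Level 2: I, K, L, N, P, Q, S, Z
Level 3: J, M, R, Y
L first appears at level 2.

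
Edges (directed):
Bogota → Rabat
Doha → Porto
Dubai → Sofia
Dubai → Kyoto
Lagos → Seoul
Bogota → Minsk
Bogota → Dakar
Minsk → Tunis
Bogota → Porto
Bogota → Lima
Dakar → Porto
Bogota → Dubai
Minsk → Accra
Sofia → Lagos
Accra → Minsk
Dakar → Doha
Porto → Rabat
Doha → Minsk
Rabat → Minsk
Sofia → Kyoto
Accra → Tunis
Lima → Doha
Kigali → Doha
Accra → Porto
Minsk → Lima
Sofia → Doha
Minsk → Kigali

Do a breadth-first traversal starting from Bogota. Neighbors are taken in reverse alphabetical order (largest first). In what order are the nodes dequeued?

Bogota -> Rabat -> Porto -> Minsk -> Lima -> Dubai -> Dakar -> Tunis -> Kigali -> Accra -> Doha -> Sofia -> Kyoto -> Lagos -> Seoul

Visit Bogota; enqueue Rabat, Porto, Minsk, Lima, Dubai, Dakar → queue [Rabat, Porto, Minsk, Lima, Dubai, Dakar]
Visit Rabat → queue [Porto, Minsk, Lima, Dubai, Dakar]
Visit Porto → queue [Minsk, Lima, Dubai, Dakar]
Visit Minsk; enqueue Tunis, Kigali, Accra → queue [Lima, Dubai, Dakar, Tunis, Kigali, Accra]
Visit Lima; enqueue Doha → queue [Dubai, Dakar, Tunis, Kigali, Accra, Doha]
Visit Dubai; enqueue Sofia, Kyoto → queue [Dakar, Tunis, Kigali, Accra, Doha, Sofia, Kyoto]
Visit Dakar → queue [Tunis, Kigali, Accra, Doha, Sofia, Kyoto]
Visit Tunis → queue [Kigali, Accra, Doha, Sofia, Kyoto]
Visit Kigali → queue [Accra, Doha, Sofia, Kyoto]
Visit Accra → queue [Doha, Sofia, Kyoto]
Visit Doha → queue [Sofia, Kyoto]
Visit Sofia; enqueue Lagos → queue [Kyoto, Lagos]
Visit Kyoto → queue [Lagos]
Visit Lagos; enqueue Seoul → queue [Seoul]
Visit Seoul → queue []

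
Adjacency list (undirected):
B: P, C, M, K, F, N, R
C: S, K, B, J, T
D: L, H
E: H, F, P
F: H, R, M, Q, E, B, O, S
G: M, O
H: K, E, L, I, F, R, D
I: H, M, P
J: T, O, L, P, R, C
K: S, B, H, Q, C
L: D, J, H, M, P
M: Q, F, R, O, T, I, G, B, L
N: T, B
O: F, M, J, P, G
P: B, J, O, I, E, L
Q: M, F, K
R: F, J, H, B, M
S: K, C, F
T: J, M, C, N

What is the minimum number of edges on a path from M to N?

2

Level 0: M
Level 1: B, F, G, I, L, O, Q, R, T
Level 2: C, D, E, H, J, K, N, P, S
N first appears at level 2.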